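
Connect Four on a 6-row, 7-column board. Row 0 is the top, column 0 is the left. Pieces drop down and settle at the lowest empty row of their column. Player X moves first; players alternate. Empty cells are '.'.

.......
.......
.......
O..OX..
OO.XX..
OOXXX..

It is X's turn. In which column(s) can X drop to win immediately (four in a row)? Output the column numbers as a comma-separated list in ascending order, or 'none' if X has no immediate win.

Answer: 4,5

Derivation:
col 0: drop X → no win
col 1: drop X → no win
col 2: drop X → no win
col 3: drop X → no win
col 4: drop X → WIN!
col 5: drop X → WIN!
col 6: drop X → no win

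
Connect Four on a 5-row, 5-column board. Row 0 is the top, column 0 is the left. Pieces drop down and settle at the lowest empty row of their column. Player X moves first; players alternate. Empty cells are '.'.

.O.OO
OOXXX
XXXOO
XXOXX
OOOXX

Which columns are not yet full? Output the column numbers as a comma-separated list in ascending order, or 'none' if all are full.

col 0: top cell = '.' → open
col 1: top cell = 'O' → FULL
col 2: top cell = '.' → open
col 3: top cell = 'O' → FULL
col 4: top cell = 'O' → FULL

Answer: 0,2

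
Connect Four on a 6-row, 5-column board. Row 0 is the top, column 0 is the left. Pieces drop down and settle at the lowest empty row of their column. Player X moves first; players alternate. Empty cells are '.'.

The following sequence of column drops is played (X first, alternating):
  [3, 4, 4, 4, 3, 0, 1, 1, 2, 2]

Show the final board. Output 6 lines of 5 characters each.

Answer: .....
.....
.....
....O
.OOXX
OXXXO

Derivation:
Move 1: X drops in col 3, lands at row 5
Move 2: O drops in col 4, lands at row 5
Move 3: X drops in col 4, lands at row 4
Move 4: O drops in col 4, lands at row 3
Move 5: X drops in col 3, lands at row 4
Move 6: O drops in col 0, lands at row 5
Move 7: X drops in col 1, lands at row 5
Move 8: O drops in col 1, lands at row 4
Move 9: X drops in col 2, lands at row 5
Move 10: O drops in col 2, lands at row 4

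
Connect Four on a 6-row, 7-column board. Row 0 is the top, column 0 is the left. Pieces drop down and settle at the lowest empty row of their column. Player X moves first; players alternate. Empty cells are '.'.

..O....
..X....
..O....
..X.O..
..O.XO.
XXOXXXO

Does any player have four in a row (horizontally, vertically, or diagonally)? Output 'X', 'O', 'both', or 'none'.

none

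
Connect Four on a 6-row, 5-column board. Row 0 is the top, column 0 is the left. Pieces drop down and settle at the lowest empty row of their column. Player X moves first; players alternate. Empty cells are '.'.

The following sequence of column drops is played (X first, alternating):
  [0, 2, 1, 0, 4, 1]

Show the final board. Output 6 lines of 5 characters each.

Answer: .....
.....
.....
.....
OO...
XXO.X

Derivation:
Move 1: X drops in col 0, lands at row 5
Move 2: O drops in col 2, lands at row 5
Move 3: X drops in col 1, lands at row 5
Move 4: O drops in col 0, lands at row 4
Move 5: X drops in col 4, lands at row 5
Move 6: O drops in col 1, lands at row 4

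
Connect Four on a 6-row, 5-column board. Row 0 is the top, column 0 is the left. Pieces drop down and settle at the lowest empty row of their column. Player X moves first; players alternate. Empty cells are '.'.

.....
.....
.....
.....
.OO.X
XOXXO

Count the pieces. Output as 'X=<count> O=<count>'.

X=4 O=4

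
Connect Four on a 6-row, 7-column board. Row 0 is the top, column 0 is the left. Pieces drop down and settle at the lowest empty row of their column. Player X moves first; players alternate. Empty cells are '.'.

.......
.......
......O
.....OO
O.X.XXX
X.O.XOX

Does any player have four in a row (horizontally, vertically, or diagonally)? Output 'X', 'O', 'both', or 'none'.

none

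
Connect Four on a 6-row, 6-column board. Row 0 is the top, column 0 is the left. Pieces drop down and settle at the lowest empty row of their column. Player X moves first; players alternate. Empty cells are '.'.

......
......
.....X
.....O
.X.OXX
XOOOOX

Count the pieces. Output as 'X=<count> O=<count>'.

X=6 O=6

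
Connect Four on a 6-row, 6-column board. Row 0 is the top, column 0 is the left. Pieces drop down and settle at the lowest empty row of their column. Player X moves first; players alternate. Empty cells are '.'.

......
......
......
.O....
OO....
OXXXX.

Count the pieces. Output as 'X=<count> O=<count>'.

X=4 O=4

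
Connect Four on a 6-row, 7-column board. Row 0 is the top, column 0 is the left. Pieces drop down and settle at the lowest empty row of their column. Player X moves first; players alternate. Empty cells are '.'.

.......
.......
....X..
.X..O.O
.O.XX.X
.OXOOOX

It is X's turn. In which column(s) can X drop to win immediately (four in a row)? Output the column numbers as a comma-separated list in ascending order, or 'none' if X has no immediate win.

Answer: 5

Derivation:
col 0: drop X → no win
col 1: drop X → no win
col 2: drop X → no win
col 3: drop X → no win
col 4: drop X → no win
col 5: drop X → WIN!
col 6: drop X → no win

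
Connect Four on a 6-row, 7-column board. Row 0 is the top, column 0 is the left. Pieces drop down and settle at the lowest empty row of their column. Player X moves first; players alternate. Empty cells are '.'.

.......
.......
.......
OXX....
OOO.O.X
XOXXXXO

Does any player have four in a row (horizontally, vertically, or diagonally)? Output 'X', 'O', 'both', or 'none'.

X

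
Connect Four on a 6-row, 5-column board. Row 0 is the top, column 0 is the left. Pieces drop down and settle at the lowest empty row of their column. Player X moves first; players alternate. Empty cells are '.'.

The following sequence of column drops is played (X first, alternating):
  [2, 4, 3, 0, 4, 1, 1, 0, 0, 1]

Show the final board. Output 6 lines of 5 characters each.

Move 1: X drops in col 2, lands at row 5
Move 2: O drops in col 4, lands at row 5
Move 3: X drops in col 3, lands at row 5
Move 4: O drops in col 0, lands at row 5
Move 5: X drops in col 4, lands at row 4
Move 6: O drops in col 1, lands at row 5
Move 7: X drops in col 1, lands at row 4
Move 8: O drops in col 0, lands at row 4
Move 9: X drops in col 0, lands at row 3
Move 10: O drops in col 1, lands at row 3

Answer: .....
.....
.....
XO...
OX..X
OOXXO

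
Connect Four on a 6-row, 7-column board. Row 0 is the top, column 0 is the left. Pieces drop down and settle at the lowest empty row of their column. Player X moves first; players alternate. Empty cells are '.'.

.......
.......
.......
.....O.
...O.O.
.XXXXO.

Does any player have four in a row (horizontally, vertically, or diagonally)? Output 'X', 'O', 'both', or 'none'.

X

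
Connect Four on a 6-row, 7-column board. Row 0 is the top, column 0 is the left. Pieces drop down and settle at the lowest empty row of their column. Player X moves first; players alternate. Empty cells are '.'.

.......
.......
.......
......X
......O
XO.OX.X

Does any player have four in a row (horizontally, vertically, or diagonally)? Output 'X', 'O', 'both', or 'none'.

none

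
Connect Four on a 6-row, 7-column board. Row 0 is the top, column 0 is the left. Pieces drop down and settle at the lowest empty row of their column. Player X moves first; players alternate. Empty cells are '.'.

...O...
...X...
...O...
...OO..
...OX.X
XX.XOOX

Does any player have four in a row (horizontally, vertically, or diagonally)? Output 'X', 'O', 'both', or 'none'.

none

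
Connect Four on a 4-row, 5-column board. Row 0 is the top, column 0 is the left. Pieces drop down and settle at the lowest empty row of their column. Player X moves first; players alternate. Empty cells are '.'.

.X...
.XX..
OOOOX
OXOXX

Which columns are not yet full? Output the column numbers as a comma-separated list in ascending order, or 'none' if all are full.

Answer: 0,2,3,4

Derivation:
col 0: top cell = '.' → open
col 1: top cell = 'X' → FULL
col 2: top cell = '.' → open
col 3: top cell = '.' → open
col 4: top cell = '.' → open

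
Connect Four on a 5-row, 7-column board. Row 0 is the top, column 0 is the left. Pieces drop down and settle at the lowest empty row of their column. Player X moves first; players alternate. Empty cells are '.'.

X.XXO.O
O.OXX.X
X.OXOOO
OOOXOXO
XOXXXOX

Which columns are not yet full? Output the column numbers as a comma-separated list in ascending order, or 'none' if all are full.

col 0: top cell = 'X' → FULL
col 1: top cell = '.' → open
col 2: top cell = 'X' → FULL
col 3: top cell = 'X' → FULL
col 4: top cell = 'O' → FULL
col 5: top cell = '.' → open
col 6: top cell = 'O' → FULL

Answer: 1,5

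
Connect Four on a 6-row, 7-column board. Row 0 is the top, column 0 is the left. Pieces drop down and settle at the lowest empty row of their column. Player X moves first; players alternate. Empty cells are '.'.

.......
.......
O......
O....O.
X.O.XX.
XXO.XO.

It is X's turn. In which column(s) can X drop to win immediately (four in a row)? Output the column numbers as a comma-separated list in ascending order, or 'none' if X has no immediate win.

col 0: drop X → no win
col 1: drop X → no win
col 2: drop X → no win
col 3: drop X → no win
col 4: drop X → no win
col 5: drop X → no win
col 6: drop X → no win

Answer: none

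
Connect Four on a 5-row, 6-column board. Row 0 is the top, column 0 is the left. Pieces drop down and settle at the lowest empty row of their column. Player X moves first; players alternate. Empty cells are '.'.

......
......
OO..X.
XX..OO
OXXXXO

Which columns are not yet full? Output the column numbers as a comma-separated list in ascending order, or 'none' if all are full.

Answer: 0,1,2,3,4,5

Derivation:
col 0: top cell = '.' → open
col 1: top cell = '.' → open
col 2: top cell = '.' → open
col 3: top cell = '.' → open
col 4: top cell = '.' → open
col 5: top cell = '.' → open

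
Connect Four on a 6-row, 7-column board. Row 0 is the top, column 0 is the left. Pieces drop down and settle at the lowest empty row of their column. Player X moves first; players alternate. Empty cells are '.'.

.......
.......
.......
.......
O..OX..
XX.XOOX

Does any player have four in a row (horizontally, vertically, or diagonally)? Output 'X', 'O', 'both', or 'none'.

none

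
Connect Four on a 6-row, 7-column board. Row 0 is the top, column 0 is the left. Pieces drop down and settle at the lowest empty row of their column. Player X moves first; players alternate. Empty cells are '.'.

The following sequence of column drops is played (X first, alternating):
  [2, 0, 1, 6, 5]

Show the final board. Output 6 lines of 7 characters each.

Answer: .......
.......
.......
.......
.......
OXX..XO

Derivation:
Move 1: X drops in col 2, lands at row 5
Move 2: O drops in col 0, lands at row 5
Move 3: X drops in col 1, lands at row 5
Move 4: O drops in col 6, lands at row 5
Move 5: X drops in col 5, lands at row 5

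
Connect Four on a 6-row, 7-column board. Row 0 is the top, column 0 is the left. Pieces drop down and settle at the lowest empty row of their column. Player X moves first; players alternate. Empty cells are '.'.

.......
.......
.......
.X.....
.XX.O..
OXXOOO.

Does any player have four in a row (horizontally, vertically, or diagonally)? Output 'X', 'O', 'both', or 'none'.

none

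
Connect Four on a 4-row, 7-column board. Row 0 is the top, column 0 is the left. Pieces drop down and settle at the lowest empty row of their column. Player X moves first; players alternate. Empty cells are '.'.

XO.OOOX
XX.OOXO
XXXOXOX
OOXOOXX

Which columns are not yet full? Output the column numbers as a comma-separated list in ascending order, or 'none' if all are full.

col 0: top cell = 'X' → FULL
col 1: top cell = 'O' → FULL
col 2: top cell = '.' → open
col 3: top cell = 'O' → FULL
col 4: top cell = 'O' → FULL
col 5: top cell = 'O' → FULL
col 6: top cell = 'X' → FULL

Answer: 2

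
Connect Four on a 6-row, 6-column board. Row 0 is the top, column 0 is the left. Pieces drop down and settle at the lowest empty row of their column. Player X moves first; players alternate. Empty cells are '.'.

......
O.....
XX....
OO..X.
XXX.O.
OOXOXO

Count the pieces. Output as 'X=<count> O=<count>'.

X=8 O=8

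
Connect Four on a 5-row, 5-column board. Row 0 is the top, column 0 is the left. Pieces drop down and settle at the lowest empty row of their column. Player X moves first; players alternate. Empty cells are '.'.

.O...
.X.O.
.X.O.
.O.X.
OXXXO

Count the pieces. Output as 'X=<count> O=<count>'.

X=6 O=6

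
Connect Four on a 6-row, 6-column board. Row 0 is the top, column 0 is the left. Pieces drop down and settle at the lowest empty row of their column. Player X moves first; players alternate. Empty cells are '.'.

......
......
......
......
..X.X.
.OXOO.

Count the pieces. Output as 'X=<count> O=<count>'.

X=3 O=3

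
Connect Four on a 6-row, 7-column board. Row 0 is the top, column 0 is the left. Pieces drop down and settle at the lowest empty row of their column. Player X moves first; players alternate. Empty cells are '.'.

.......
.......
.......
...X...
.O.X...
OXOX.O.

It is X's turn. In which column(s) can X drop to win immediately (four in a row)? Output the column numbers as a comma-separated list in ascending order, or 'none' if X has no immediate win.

col 0: drop X → no win
col 1: drop X → no win
col 2: drop X → no win
col 3: drop X → WIN!
col 4: drop X → no win
col 5: drop X → no win
col 6: drop X → no win

Answer: 3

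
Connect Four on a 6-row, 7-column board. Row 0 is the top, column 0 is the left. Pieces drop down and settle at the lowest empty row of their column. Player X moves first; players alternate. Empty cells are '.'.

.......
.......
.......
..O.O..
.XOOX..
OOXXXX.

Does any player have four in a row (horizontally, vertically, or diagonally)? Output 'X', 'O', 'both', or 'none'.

X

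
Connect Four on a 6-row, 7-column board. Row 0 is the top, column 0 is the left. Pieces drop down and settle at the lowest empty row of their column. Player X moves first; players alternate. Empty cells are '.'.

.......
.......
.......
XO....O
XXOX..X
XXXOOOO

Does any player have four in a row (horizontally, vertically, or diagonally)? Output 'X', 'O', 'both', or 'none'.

O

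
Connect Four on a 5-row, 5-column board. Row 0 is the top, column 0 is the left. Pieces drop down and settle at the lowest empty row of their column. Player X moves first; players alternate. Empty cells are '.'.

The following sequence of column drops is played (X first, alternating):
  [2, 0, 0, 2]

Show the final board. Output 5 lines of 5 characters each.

Answer: .....
.....
.....
X.O..
O.X..

Derivation:
Move 1: X drops in col 2, lands at row 4
Move 2: O drops in col 0, lands at row 4
Move 3: X drops in col 0, lands at row 3
Move 4: O drops in col 2, lands at row 3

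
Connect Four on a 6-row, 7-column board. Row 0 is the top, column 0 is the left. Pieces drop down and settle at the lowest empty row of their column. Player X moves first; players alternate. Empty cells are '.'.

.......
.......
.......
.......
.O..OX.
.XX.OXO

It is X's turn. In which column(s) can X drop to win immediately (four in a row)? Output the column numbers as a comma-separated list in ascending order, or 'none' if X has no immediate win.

col 0: drop X → no win
col 1: drop X → no win
col 2: drop X → no win
col 3: drop X → no win
col 4: drop X → no win
col 5: drop X → no win
col 6: drop X → no win

Answer: none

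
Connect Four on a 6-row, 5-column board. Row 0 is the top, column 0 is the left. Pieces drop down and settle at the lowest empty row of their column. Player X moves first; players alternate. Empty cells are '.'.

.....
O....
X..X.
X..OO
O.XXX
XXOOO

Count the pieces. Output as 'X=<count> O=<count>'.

X=8 O=7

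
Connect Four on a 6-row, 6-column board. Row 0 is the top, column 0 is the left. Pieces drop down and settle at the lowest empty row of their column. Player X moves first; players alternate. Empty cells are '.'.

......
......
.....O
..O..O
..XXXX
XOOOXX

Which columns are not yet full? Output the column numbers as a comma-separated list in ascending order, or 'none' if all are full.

Answer: 0,1,2,3,4,5

Derivation:
col 0: top cell = '.' → open
col 1: top cell = '.' → open
col 2: top cell = '.' → open
col 3: top cell = '.' → open
col 4: top cell = '.' → open
col 5: top cell = '.' → open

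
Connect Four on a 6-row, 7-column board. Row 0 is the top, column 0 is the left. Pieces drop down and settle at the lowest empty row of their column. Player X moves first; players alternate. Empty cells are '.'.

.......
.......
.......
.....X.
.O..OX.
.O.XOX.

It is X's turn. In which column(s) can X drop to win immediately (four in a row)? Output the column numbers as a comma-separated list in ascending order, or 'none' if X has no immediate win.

Answer: 5

Derivation:
col 0: drop X → no win
col 1: drop X → no win
col 2: drop X → no win
col 3: drop X → no win
col 4: drop X → no win
col 5: drop X → WIN!
col 6: drop X → no win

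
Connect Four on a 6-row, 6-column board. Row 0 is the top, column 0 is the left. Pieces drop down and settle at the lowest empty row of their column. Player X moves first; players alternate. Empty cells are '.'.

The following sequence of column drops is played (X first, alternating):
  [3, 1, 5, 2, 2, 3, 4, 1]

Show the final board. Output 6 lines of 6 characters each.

Move 1: X drops in col 3, lands at row 5
Move 2: O drops in col 1, lands at row 5
Move 3: X drops in col 5, lands at row 5
Move 4: O drops in col 2, lands at row 5
Move 5: X drops in col 2, lands at row 4
Move 6: O drops in col 3, lands at row 4
Move 7: X drops in col 4, lands at row 5
Move 8: O drops in col 1, lands at row 4

Answer: ......
......
......
......
.OXO..
.OOXXX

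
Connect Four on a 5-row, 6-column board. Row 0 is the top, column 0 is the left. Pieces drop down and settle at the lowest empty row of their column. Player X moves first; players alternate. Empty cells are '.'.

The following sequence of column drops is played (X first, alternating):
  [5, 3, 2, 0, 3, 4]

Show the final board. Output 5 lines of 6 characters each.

Answer: ......
......
......
...X..
O.XOOX

Derivation:
Move 1: X drops in col 5, lands at row 4
Move 2: O drops in col 3, lands at row 4
Move 3: X drops in col 2, lands at row 4
Move 4: O drops in col 0, lands at row 4
Move 5: X drops in col 3, lands at row 3
Move 6: O drops in col 4, lands at row 4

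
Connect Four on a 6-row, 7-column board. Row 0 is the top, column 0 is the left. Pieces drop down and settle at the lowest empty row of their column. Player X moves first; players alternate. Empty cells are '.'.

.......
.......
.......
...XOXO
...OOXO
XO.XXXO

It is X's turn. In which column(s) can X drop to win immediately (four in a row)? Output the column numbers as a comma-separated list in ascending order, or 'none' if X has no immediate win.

Answer: 2,5

Derivation:
col 0: drop X → no win
col 1: drop X → no win
col 2: drop X → WIN!
col 3: drop X → no win
col 4: drop X → no win
col 5: drop X → WIN!
col 6: drop X → no win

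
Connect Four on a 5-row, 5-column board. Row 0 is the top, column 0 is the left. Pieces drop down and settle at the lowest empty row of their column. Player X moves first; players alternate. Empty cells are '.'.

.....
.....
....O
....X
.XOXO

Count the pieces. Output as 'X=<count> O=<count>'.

X=3 O=3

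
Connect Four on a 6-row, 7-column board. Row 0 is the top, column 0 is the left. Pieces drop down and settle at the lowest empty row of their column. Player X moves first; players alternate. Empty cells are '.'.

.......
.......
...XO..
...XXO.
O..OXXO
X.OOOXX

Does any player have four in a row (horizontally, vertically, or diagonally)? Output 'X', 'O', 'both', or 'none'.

X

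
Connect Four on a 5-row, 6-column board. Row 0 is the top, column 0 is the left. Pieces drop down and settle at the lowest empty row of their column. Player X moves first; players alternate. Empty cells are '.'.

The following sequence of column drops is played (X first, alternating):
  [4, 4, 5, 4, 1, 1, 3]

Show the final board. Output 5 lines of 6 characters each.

Answer: ......
......
....O.
.O..O.
.X.XXX

Derivation:
Move 1: X drops in col 4, lands at row 4
Move 2: O drops in col 4, lands at row 3
Move 3: X drops in col 5, lands at row 4
Move 4: O drops in col 4, lands at row 2
Move 5: X drops in col 1, lands at row 4
Move 6: O drops in col 1, lands at row 3
Move 7: X drops in col 3, lands at row 4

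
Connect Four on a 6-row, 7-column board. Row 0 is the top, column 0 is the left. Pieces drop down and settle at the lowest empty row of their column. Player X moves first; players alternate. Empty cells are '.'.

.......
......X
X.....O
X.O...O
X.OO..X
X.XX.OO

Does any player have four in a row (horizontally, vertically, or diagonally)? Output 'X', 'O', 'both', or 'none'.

X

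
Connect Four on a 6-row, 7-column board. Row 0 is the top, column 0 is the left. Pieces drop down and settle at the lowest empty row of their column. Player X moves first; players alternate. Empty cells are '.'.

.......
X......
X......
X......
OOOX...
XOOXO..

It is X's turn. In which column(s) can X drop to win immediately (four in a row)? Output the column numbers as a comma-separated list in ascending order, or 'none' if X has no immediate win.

Answer: 0

Derivation:
col 0: drop X → WIN!
col 1: drop X → no win
col 2: drop X → no win
col 3: drop X → no win
col 4: drop X → no win
col 5: drop X → no win
col 6: drop X → no win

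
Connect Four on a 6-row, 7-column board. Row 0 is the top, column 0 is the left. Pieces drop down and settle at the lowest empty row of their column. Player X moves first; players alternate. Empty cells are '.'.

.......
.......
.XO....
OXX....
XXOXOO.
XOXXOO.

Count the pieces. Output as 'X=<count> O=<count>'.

X=9 O=8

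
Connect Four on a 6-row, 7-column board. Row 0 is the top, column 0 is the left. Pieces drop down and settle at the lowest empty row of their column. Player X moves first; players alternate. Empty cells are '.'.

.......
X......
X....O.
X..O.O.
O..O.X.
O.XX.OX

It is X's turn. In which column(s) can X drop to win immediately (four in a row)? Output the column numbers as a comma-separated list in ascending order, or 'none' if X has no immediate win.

Answer: 0

Derivation:
col 0: drop X → WIN!
col 1: drop X → no win
col 2: drop X → no win
col 3: drop X → no win
col 4: drop X → no win
col 5: drop X → no win
col 6: drop X → no win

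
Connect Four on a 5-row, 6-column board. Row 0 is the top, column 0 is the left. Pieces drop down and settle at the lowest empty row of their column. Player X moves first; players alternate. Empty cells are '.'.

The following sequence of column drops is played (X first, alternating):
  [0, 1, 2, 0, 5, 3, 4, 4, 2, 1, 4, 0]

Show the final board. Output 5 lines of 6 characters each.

Move 1: X drops in col 0, lands at row 4
Move 2: O drops in col 1, lands at row 4
Move 3: X drops in col 2, lands at row 4
Move 4: O drops in col 0, lands at row 3
Move 5: X drops in col 5, lands at row 4
Move 6: O drops in col 3, lands at row 4
Move 7: X drops in col 4, lands at row 4
Move 8: O drops in col 4, lands at row 3
Move 9: X drops in col 2, lands at row 3
Move 10: O drops in col 1, lands at row 3
Move 11: X drops in col 4, lands at row 2
Move 12: O drops in col 0, lands at row 2

Answer: ......
......
O...X.
OOX.O.
XOXOXX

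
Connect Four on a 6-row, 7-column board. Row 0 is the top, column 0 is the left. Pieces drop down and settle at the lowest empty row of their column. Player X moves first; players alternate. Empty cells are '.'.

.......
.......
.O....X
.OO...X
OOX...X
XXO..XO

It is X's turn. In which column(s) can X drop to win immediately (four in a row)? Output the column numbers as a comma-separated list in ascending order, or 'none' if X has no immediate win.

Answer: 6

Derivation:
col 0: drop X → no win
col 1: drop X → no win
col 2: drop X → no win
col 3: drop X → no win
col 4: drop X → no win
col 5: drop X → no win
col 6: drop X → WIN!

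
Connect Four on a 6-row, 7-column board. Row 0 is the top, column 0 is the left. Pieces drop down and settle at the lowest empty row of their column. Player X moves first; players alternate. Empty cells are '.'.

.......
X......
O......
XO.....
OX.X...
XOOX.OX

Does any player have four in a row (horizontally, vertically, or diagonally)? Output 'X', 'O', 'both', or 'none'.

none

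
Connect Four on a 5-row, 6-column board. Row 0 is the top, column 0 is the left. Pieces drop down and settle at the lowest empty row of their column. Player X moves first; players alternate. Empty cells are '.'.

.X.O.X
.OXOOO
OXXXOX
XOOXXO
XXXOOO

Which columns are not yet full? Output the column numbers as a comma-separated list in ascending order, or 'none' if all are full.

col 0: top cell = '.' → open
col 1: top cell = 'X' → FULL
col 2: top cell = '.' → open
col 3: top cell = 'O' → FULL
col 4: top cell = '.' → open
col 5: top cell = 'X' → FULL

Answer: 0,2,4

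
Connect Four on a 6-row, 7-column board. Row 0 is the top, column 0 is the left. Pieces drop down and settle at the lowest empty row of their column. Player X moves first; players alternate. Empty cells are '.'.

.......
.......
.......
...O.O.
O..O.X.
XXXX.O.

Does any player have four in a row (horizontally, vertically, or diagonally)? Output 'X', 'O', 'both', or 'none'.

X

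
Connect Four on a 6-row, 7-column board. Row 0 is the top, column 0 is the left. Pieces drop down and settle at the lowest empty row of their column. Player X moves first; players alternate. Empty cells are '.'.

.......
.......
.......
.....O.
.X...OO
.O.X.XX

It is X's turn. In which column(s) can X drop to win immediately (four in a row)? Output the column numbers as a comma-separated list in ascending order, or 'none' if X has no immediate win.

col 0: drop X → no win
col 1: drop X → no win
col 2: drop X → no win
col 3: drop X → no win
col 4: drop X → WIN!
col 5: drop X → no win
col 6: drop X → no win

Answer: 4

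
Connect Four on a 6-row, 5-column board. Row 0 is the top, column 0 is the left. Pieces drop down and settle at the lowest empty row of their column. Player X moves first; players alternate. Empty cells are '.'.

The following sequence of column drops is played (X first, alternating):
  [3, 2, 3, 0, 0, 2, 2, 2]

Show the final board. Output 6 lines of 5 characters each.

Move 1: X drops in col 3, lands at row 5
Move 2: O drops in col 2, lands at row 5
Move 3: X drops in col 3, lands at row 4
Move 4: O drops in col 0, lands at row 5
Move 5: X drops in col 0, lands at row 4
Move 6: O drops in col 2, lands at row 4
Move 7: X drops in col 2, lands at row 3
Move 8: O drops in col 2, lands at row 2

Answer: .....
.....
..O..
..X..
X.OX.
O.OX.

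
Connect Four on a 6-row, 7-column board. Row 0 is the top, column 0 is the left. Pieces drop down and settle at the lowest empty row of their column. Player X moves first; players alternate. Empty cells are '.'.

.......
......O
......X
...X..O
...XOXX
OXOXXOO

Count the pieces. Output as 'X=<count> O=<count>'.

X=8 O=7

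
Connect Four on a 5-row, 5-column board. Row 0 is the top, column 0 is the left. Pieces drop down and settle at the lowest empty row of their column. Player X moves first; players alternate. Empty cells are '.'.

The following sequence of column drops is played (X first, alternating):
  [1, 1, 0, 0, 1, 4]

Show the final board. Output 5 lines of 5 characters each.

Answer: .....
.....
.X...
OO...
XX..O

Derivation:
Move 1: X drops in col 1, lands at row 4
Move 2: O drops in col 1, lands at row 3
Move 3: X drops in col 0, lands at row 4
Move 4: O drops in col 0, lands at row 3
Move 5: X drops in col 1, lands at row 2
Move 6: O drops in col 4, lands at row 4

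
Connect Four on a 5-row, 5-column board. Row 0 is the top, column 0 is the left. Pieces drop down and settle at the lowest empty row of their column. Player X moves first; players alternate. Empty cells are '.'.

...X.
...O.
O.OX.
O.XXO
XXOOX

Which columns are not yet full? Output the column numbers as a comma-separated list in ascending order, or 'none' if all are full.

Answer: 0,1,2,4

Derivation:
col 0: top cell = '.' → open
col 1: top cell = '.' → open
col 2: top cell = '.' → open
col 3: top cell = 'X' → FULL
col 4: top cell = '.' → open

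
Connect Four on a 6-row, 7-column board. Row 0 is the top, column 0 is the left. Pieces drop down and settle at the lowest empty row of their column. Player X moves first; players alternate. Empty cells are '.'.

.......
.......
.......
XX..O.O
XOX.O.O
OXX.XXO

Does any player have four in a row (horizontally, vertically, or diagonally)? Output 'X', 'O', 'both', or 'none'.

none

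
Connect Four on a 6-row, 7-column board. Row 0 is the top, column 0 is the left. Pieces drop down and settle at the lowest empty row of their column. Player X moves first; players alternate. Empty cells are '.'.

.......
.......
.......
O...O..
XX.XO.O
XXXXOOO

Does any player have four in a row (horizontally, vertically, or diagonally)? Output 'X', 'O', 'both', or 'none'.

X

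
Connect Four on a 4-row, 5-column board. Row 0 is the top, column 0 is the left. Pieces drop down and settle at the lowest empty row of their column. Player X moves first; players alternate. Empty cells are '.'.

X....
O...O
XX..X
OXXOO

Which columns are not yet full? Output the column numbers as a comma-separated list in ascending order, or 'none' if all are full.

col 0: top cell = 'X' → FULL
col 1: top cell = '.' → open
col 2: top cell = '.' → open
col 3: top cell = '.' → open
col 4: top cell = '.' → open

Answer: 1,2,3,4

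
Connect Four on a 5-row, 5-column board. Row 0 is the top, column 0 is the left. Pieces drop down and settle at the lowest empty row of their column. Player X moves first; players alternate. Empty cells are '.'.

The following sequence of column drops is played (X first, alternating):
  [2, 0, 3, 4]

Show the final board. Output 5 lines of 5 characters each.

Answer: .....
.....
.....
.....
O.XXO

Derivation:
Move 1: X drops in col 2, lands at row 4
Move 2: O drops in col 0, lands at row 4
Move 3: X drops in col 3, lands at row 4
Move 4: O drops in col 4, lands at row 4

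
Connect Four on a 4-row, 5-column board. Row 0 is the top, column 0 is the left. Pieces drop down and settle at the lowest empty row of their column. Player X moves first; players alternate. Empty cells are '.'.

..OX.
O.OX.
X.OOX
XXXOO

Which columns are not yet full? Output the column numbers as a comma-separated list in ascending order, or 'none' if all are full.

col 0: top cell = '.' → open
col 1: top cell = '.' → open
col 2: top cell = 'O' → FULL
col 3: top cell = 'X' → FULL
col 4: top cell = '.' → open

Answer: 0,1,4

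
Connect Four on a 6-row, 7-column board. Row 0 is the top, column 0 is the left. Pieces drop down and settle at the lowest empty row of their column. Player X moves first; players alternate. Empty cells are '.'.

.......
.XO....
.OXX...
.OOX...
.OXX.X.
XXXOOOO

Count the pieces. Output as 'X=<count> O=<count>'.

X=10 O=9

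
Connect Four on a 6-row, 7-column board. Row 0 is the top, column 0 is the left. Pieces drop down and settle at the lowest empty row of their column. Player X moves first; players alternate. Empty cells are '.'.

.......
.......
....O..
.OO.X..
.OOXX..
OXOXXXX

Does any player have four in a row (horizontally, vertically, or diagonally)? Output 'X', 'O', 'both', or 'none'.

X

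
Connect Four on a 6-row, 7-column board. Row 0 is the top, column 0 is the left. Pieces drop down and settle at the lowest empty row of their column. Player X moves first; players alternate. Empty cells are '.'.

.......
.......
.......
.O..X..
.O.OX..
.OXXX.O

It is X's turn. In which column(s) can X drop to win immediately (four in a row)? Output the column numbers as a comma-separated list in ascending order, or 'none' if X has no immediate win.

col 0: drop X → no win
col 1: drop X → no win
col 2: drop X → no win
col 3: drop X → no win
col 4: drop X → WIN!
col 5: drop X → WIN!
col 6: drop X → no win

Answer: 4,5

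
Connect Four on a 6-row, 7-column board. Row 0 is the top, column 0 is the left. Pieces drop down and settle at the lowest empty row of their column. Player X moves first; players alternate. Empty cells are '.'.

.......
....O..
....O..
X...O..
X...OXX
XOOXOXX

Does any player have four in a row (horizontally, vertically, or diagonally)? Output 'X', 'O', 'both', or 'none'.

O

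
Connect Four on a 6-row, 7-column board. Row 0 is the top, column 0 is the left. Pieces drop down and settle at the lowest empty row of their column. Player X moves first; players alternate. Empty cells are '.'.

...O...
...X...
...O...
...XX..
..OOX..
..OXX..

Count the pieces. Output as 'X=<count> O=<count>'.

X=6 O=5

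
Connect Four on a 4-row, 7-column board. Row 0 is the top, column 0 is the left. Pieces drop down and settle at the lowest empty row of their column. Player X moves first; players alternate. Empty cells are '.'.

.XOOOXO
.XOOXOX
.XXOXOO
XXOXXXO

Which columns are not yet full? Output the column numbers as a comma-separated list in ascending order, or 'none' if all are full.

Answer: 0

Derivation:
col 0: top cell = '.' → open
col 1: top cell = 'X' → FULL
col 2: top cell = 'O' → FULL
col 3: top cell = 'O' → FULL
col 4: top cell = 'O' → FULL
col 5: top cell = 'X' → FULL
col 6: top cell = 'O' → FULL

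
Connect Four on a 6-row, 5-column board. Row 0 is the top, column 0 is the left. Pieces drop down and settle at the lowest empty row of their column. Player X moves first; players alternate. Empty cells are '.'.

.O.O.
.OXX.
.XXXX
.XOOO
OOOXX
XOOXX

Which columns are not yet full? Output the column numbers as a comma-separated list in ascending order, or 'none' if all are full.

col 0: top cell = '.' → open
col 1: top cell = 'O' → FULL
col 2: top cell = '.' → open
col 3: top cell = 'O' → FULL
col 4: top cell = '.' → open

Answer: 0,2,4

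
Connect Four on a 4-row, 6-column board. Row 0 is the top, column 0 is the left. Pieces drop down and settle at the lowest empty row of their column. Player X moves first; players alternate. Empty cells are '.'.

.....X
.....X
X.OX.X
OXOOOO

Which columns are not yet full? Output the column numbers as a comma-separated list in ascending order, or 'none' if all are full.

col 0: top cell = '.' → open
col 1: top cell = '.' → open
col 2: top cell = '.' → open
col 3: top cell = '.' → open
col 4: top cell = '.' → open
col 5: top cell = 'X' → FULL

Answer: 0,1,2,3,4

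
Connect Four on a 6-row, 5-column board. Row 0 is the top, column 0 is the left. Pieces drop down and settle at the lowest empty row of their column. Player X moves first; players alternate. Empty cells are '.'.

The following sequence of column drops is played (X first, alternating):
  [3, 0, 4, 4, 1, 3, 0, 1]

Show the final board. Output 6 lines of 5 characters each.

Move 1: X drops in col 3, lands at row 5
Move 2: O drops in col 0, lands at row 5
Move 3: X drops in col 4, lands at row 5
Move 4: O drops in col 4, lands at row 4
Move 5: X drops in col 1, lands at row 5
Move 6: O drops in col 3, lands at row 4
Move 7: X drops in col 0, lands at row 4
Move 8: O drops in col 1, lands at row 4

Answer: .....
.....
.....
.....
XO.OO
OX.XX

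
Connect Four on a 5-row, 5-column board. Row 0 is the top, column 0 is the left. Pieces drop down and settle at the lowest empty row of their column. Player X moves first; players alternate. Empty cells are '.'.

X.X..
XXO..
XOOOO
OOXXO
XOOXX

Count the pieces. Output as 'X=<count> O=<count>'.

X=10 O=10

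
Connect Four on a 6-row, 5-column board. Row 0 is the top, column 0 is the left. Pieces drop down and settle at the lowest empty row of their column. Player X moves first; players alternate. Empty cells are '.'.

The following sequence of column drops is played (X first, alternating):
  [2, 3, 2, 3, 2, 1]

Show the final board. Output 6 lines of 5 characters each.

Move 1: X drops in col 2, lands at row 5
Move 2: O drops in col 3, lands at row 5
Move 3: X drops in col 2, lands at row 4
Move 4: O drops in col 3, lands at row 4
Move 5: X drops in col 2, lands at row 3
Move 6: O drops in col 1, lands at row 5

Answer: .....
.....
.....
..X..
..XO.
.OXO.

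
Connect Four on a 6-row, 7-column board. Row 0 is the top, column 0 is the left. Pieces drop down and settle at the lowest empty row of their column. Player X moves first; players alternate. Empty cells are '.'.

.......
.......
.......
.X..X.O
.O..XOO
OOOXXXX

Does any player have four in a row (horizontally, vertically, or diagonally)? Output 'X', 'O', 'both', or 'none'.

X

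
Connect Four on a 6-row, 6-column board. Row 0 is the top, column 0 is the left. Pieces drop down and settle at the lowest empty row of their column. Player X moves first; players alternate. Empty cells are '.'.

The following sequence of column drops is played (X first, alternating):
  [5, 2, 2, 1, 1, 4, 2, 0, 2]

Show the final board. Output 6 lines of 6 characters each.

Answer: ......
......
..X...
..X...
.XX...
OOO.OX

Derivation:
Move 1: X drops in col 5, lands at row 5
Move 2: O drops in col 2, lands at row 5
Move 3: X drops in col 2, lands at row 4
Move 4: O drops in col 1, lands at row 5
Move 5: X drops in col 1, lands at row 4
Move 6: O drops in col 4, lands at row 5
Move 7: X drops in col 2, lands at row 3
Move 8: O drops in col 0, lands at row 5
Move 9: X drops in col 2, lands at row 2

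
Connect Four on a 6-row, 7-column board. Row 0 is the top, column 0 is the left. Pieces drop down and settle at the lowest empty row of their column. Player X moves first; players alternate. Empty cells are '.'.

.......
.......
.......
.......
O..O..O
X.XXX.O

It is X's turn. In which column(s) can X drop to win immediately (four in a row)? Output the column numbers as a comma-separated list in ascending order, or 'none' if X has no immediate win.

col 0: drop X → no win
col 1: drop X → WIN!
col 2: drop X → no win
col 3: drop X → no win
col 4: drop X → no win
col 5: drop X → WIN!
col 6: drop X → no win

Answer: 1,5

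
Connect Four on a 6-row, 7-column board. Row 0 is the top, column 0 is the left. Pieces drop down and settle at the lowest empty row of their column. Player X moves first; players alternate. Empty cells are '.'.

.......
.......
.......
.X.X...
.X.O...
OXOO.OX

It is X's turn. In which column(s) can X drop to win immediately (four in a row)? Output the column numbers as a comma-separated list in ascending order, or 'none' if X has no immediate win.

col 0: drop X → no win
col 1: drop X → WIN!
col 2: drop X → no win
col 3: drop X → no win
col 4: drop X → no win
col 5: drop X → no win
col 6: drop X → no win

Answer: 1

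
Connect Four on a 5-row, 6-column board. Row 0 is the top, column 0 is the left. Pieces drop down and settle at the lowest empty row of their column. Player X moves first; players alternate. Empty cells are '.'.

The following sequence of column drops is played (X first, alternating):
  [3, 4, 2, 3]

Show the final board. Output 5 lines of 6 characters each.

Answer: ......
......
......
...O..
..XXO.

Derivation:
Move 1: X drops in col 3, lands at row 4
Move 2: O drops in col 4, lands at row 4
Move 3: X drops in col 2, lands at row 4
Move 4: O drops in col 3, lands at row 3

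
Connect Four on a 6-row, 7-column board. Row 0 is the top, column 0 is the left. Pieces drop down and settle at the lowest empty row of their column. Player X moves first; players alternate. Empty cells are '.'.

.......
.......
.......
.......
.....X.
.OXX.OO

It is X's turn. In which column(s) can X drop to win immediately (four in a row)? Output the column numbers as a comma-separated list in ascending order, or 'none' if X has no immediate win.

col 0: drop X → no win
col 1: drop X → no win
col 2: drop X → no win
col 3: drop X → no win
col 4: drop X → no win
col 5: drop X → no win
col 6: drop X → no win

Answer: none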